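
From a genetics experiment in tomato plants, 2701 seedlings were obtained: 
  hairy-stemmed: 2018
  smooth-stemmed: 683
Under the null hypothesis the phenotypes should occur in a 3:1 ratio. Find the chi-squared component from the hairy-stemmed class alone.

Total ratio parts = 4. Expected numbers out of 2701:
  hairy-stemmed: 2701 × 3/4 = 2025.75
  smooth-stemmed: 2701 × 1/4 = 675.25
Contribution of hairy-stemmed: (2018 − 2025.75)² / 2025.75 = 0.0296

0.030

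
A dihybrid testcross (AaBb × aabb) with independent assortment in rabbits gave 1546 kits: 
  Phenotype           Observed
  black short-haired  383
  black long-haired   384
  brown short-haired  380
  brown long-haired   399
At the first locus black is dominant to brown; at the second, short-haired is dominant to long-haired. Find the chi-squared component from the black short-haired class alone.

0.032

A dihybrid testcross with independent assortment gives a 1:1:1:1 ratio.
The 1:1:1:1 ratio has 4 parts, so with N = 1546 the expected counts are:
  black short-haired: 1546 × 1/4 = 386.5
  black long-haired: 1546 × 1/4 = 386.5
  brown short-haired: 1546 × 1/4 = 386.5
  brown long-haired: 1546 × 1/4 = 386.5
Contribution of black short-haired: (383 − 386.5)² / 386.5 = 0.0317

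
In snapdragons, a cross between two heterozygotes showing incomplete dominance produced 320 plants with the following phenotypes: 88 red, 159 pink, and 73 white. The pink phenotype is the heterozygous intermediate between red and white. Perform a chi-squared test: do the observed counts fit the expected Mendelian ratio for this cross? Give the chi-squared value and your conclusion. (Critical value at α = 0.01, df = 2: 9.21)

1.419; consistent

With incomplete dominance, a heterozygote × heterozygote cross gives a 1:2:1 phenotypic ratio.
The 1:2:1 ratio has 4 parts, so with N = 320 the expected counts are:
  red: 320 × 1/4 = 80
  pink: 320 × 2/4 = 160
  white: 320 × 1/4 = 80
χ² = Σ (O − E)² / E
  red: (88 − 80)² / 80 = 0.8000
  pink: (159 − 160)² / 160 = 0.0063
  white: (73 − 80)² / 80 = 0.6125
χ² = 0.8000 + 0.0063 + 0.6125 = 1.4188 ≈ 1.419
Degrees of freedom = 3 − 1 = 2; critical value at α = 0.01 is 9.21.
Since 1.419 < 9.21, we fail to reject the null hypothesis — the data are consistent with the 1:2:1 ratio.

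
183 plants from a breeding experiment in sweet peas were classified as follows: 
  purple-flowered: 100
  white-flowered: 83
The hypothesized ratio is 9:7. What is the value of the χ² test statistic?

0.192

Total ratio parts = 16. Expected numbers out of 183:
  purple-flowered: 183 × 9/16 = 102.9375
  white-flowered: 183 × 7/16 = 80.0625
χ² = Σ (O − E)² / E
  purple-flowered: (100 − 102.9375)² / 102.9375 = 0.0838
  white-flowered: (83 − 80.0625)² / 80.0625 = 0.1078
χ² = 0.0838 + 0.1078 = 0.1916 ≈ 0.192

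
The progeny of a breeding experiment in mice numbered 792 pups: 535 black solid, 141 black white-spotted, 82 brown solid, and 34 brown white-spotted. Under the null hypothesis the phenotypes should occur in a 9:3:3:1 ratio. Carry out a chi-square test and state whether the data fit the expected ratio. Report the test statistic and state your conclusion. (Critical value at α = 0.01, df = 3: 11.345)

52.992; not consistent

The 9:3:3:1 ratio has 16 parts, so with N = 792 the expected counts are:
  black solid: 792 × 9/16 = 445.5
  black white-spotted: 792 × 3/16 = 148.5
  brown solid: 792 × 3/16 = 148.5
  brown white-spotted: 792 × 1/16 = 49.5
χ² = Σ (O − E)² / E
  black solid: (535 − 445.5)² / 445.5 = 17.9804
  black white-spotted: (141 − 148.5)² / 148.5 = 0.3788
  brown solid: (82 − 148.5)² / 148.5 = 29.7795
  brown white-spotted: (34 − 49.5)² / 49.5 = 4.8535
χ² = 17.9804 + 0.3788 + 29.7795 + 4.8535 = 52.9922 ≈ 52.992
Degrees of freedom = 4 − 1 = 3; critical value at α = 0.01 is 11.345.
Since 52.992 > 11.345, we reject the null hypothesis — the data do not fit the 9:3:3:1 ratio.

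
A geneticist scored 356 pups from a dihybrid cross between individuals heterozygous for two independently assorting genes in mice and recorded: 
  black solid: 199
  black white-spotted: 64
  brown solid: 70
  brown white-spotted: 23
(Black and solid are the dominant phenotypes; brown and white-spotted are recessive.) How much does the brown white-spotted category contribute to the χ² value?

0.025

A dihybrid F₂ with independent assortment and complete dominance at both loci gives a 9:3:3:1 phenotypic ratio.
The 9:3:3:1 ratio has 16 parts, so with N = 356 the expected counts are:
  black solid: 356 × 9/16 = 200.25
  black white-spotted: 356 × 3/16 = 66.75
  brown solid: 356 × 3/16 = 66.75
  brown white-spotted: 356 × 1/16 = 22.25
Contribution of brown white-spotted: (23 − 22.25)² / 22.25 = 0.0253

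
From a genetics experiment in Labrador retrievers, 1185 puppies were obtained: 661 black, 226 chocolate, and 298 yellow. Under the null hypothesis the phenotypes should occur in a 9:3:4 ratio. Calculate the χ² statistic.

Total ratio parts = 16. Expected numbers out of 1185:
  black: 1185 × 9/16 = 666.5625
  chocolate: 1185 × 3/16 = 222.1875
  yellow: 1185 × 4/16 = 296.25
χ² = Σ (O − E)² / E
  black: (661 − 666.5625)² / 666.5625 = 0.0464
  chocolate: (226 − 222.1875)² / 222.1875 = 0.0654
  yellow: (298 − 296.25)² / 296.25 = 0.0103
χ² = 0.0464 + 0.0654 + 0.0103 = 0.1221 ≈ 0.122

0.122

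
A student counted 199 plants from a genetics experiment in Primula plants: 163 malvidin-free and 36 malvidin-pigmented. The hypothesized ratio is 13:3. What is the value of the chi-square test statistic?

0.057

Total ratio parts = 16. Expected numbers out of 199:
  malvidin-free: 199 × 13/16 = 161.6875
  malvidin-pigmented: 199 × 3/16 = 37.3125
χ² = Σ (O − E)² / E
  malvidin-free: (163 − 161.6875)² / 161.6875 = 0.0107
  malvidin-pigmented: (36 − 37.3125)² / 37.3125 = 0.0462
χ² = 0.0107 + 0.0462 = 0.0569 ≈ 0.057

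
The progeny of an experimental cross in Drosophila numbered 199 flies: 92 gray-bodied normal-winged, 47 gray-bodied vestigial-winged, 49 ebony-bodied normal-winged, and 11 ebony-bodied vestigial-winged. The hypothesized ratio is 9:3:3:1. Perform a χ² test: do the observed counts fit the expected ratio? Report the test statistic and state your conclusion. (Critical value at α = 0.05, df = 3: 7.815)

9.893; not consistent

Under the 9:3:3:1 hypothesis (Σ ratio = 16, N = 199):
  gray-bodied normal-winged: 199 × 9/16 = 111.9375
  gray-bodied vestigial-winged: 199 × 3/16 = 37.3125
  ebony-bodied normal-winged: 199 × 3/16 = 37.3125
  ebony-bodied vestigial-winged: 199 × 1/16 = 12.4375
χ² = Σ (O − E)² / E
  gray-bodied normal-winged: (92 − 111.9375)² / 111.9375 = 3.5511
  gray-bodied vestigial-winged: (47 − 37.3125)² / 37.3125 = 2.5152
  ebony-bodied normal-winged: (49 − 37.3125)² / 37.3125 = 3.6609
  ebony-bodied vestigial-winged: (11 − 12.4375)² / 12.4375 = 0.1661
χ² = 3.5511 + 2.5152 + 3.6609 + 0.1661 = 9.8933 ≈ 9.893
Degrees of freedom = 4 − 1 = 3; critical value at α = 0.05 is 7.815.
Since 9.893 > 7.815, we reject the null hypothesis — the data do not fit the 9:3:3:1 ratio.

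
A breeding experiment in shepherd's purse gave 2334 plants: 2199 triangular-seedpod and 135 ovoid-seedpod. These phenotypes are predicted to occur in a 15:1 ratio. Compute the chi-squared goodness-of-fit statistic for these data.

Under the 15:1 hypothesis (Σ ratio = 16, N = 2334):
  triangular-seedpod: 2334 × 15/16 = 2188.125
  ovoid-seedpod: 2334 × 1/16 = 145.875
χ² = Σ (O − E)² / E
  triangular-seedpod: (2199 − 2188.125)² / 2188.125 = 0.0540
  ovoid-seedpod: (135 − 145.875)² / 145.875 = 0.8107
χ² = 0.0540 + 0.8107 = 0.8647 ≈ 0.865

0.865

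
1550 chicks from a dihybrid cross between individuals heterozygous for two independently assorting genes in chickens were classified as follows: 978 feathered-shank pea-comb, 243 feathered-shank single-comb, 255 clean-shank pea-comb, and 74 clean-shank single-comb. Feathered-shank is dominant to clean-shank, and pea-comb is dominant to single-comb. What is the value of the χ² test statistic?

A dihybrid F₂ with independent assortment and complete dominance at both loci gives a 9:3:3:1 phenotypic ratio.
Expected counts for N = 1550 under a 9:3:3:1 ratio (total parts = 16):
  feathered-shank pea-comb: 1550 × 9/16 = 871.875
  feathered-shank single-comb: 1550 × 3/16 = 290.625
  clean-shank pea-comb: 1550 × 3/16 = 290.625
  clean-shank single-comb: 1550 × 1/16 = 96.875
χ² = Σ (O − E)² / E
  feathered-shank pea-comb: (978 − 871.875)² / 871.875 = 12.9176
  feathered-shank single-comb: (243 − 290.625)² / 290.625 = 7.8044
  clean-shank pea-comb: (255 − 290.625)² / 290.625 = 4.3669
  clean-shank single-comb: (74 − 96.875)² / 96.875 = 5.4015
χ² = 12.9176 + 7.8044 + 4.3669 + 5.4015 = 30.4904 ≈ 30.490

30.490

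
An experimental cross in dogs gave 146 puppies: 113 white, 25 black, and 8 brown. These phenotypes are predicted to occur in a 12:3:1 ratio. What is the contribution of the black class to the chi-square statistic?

Total ratio parts = 16. Expected numbers out of 146:
  white: 146 × 12/16 = 109.5
  black: 146 × 3/16 = 27.375
  brown: 146 × 1/16 = 9.125
Contribution of black: (25 − 27.375)² / 27.375 = 0.2061

0.206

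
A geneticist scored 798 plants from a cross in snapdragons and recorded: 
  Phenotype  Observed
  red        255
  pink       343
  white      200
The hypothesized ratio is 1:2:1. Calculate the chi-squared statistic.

23.301

Expected counts for N = 798 under a 1:2:1 ratio (total parts = 4):
  red: 798 × 1/4 = 199.5
  pink: 798 × 2/4 = 399
  white: 798 × 1/4 = 199.5
χ² = Σ (O − E)² / E
  red: (255 − 199.5)² / 199.5 = 15.4398
  pink: (343 − 399)² / 399 = 7.8596
  white: (200 − 199.5)² / 199.5 = 0.0013
χ² = 15.4398 + 7.8596 + 0.0013 = 23.3007 ≈ 23.301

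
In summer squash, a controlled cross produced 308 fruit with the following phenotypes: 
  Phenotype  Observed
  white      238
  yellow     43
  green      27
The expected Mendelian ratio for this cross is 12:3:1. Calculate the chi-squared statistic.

7.100

Total ratio parts = 16. Expected numbers out of 308:
  white: 308 × 12/16 = 231
  yellow: 308 × 3/16 = 57.75
  green: 308 × 1/16 = 19.25
χ² = Σ (O − E)² / E
  white: (238 − 231)² / 231 = 0.2121
  yellow: (43 − 57.75)² / 57.75 = 3.7673
  green: (27 − 19.25)² / 19.25 = 3.1201
χ² = 0.2121 + 3.7673 + 3.1201 = 7.0995 ≈ 7.100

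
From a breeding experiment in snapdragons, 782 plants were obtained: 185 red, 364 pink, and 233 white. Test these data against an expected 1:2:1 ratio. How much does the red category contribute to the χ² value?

Expected counts for N = 782 under a 1:2:1 ratio (total parts = 4):
  red: 782 × 1/4 = 195.5
  pink: 782 × 2/4 = 391
  white: 782 × 1/4 = 195.5
Contribution of red: (185 − 195.5)² / 195.5 = 0.5639

0.564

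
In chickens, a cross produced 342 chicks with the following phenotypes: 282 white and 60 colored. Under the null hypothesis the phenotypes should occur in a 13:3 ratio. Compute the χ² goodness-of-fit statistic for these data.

0.327

Total ratio parts = 16. Expected numbers out of 342:
  white: 342 × 13/16 = 277.875
  colored: 342 × 3/16 = 64.125
χ² = Σ (O − E)² / E
  white: (282 − 277.875)² / 277.875 = 0.0612
  colored: (60 − 64.125)² / 64.125 = 0.2654
χ² = 0.0612 + 0.2654 = 0.3266 ≈ 0.327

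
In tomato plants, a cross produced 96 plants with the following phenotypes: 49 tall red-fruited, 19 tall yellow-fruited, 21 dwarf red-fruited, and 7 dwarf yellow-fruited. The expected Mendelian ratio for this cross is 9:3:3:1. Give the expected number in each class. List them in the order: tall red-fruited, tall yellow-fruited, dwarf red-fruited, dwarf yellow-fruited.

54, 18, 18, 6

Expected counts for N = 96 under a 9:3:3:1 ratio (total parts = 16):
  tall red-fruited: 96 × 9/16 = 54
  tall yellow-fruited: 96 × 3/16 = 18
  dwarf red-fruited: 96 × 3/16 = 18
  dwarf yellow-fruited: 96 × 1/16 = 6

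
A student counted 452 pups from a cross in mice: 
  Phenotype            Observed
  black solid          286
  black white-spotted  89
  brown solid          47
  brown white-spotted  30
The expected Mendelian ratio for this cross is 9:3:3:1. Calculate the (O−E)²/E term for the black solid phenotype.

Expected counts for N = 452 under a 9:3:3:1 ratio (total parts = 16):
  black solid: 452 × 9/16 = 254.25
  black white-spotted: 452 × 3/16 = 84.75
  brown solid: 452 × 3/16 = 84.75
  brown white-spotted: 452 × 1/16 = 28.25
Contribution of black solid: (286 − 254.25)² / 254.25 = 3.9648

3.965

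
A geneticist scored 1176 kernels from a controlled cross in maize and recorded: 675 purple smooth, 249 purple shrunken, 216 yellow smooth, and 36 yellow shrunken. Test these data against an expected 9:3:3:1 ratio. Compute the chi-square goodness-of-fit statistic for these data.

Total ratio parts = 16. Expected numbers out of 1176:
  purple smooth: 1176 × 9/16 = 661.5
  purple shrunken: 1176 × 3/16 = 220.5
  yellow smooth: 1176 × 3/16 = 220.5
  yellow shrunken: 1176 × 1/16 = 73.5
χ² = Σ (O − E)² / E
  purple smooth: (675 − 661.5)² / 661.5 = 0.2755
  purple shrunken: (249 − 220.5)² / 220.5 = 3.6837
  yellow smooth: (216 − 220.5)² / 220.5 = 0.0918
  yellow shrunken: (36 − 73.5)² / 73.5 = 19.1327
χ² = 0.2755 + 3.6837 + 0.0918 + 19.1327 = 23.1837 ≈ 23.184

23.184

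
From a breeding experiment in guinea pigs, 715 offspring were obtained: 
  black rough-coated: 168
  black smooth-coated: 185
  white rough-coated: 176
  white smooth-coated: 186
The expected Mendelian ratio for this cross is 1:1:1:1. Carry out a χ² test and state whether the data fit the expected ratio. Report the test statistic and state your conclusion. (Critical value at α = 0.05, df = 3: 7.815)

1.201; consistent

The 1:1:1:1 ratio has 4 parts, so with N = 715 the expected counts are:
  black rough-coated: 715 × 1/4 = 178.75
  black smooth-coated: 715 × 1/4 = 178.75
  white rough-coated: 715 × 1/4 = 178.75
  white smooth-coated: 715 × 1/4 = 178.75
χ² = Σ (O − E)² / E
  black rough-coated: (168 − 178.75)² / 178.75 = 0.6465
  black smooth-coated: (185 − 178.75)² / 178.75 = 0.2185
  white rough-coated: (176 − 178.75)² / 178.75 = 0.0423
  white smooth-coated: (186 − 178.75)² / 178.75 = 0.2941
χ² = 0.6465 + 0.2185 + 0.0423 + 0.2941 = 1.2014 ≈ 1.201
Degrees of freedom = 4 − 1 = 3; critical value at α = 0.05 is 7.815.
Since 1.201 < 7.815, we fail to reject the null hypothesis — the data are consistent with the 1:1:1:1 ratio.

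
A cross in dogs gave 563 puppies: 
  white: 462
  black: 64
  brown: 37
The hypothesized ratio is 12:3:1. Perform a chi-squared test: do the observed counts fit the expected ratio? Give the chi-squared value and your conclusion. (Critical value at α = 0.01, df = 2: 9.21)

Total ratio parts = 16. Expected numbers out of 563:
  white: 563 × 12/16 = 422.25
  black: 563 × 3/16 = 105.5625
  brown: 563 × 1/16 = 35.1875
χ² = Σ (O − E)² / E
  white: (462 − 422.25)² / 422.25 = 3.7420
  black: (64 − 105.5625)² / 105.5625 = 16.3642
  brown: (37 − 35.1875)² / 35.1875 = 0.0934
χ² = 3.7420 + 16.3642 + 0.0934 = 20.1996 ≈ 20.200
Degrees of freedom = 3 − 1 = 2; critical value at α = 0.01 is 9.21.
Since 20.200 > 9.21, we reject the null hypothesis — the data do not fit the 12:3:1 ratio.

20.200; not consistent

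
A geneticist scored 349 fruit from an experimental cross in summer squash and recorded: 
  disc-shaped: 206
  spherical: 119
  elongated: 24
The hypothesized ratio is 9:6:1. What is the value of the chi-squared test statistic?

1.775

The 9:6:1 ratio has 16 parts, so with N = 349 the expected counts are:
  disc-shaped: 349 × 9/16 = 196.3125
  spherical: 349 × 6/16 = 130.875
  elongated: 349 × 1/16 = 21.8125
χ² = Σ (O − E)² / E
  disc-shaped: (206 − 196.3125)² / 196.3125 = 0.4781
  spherical: (119 − 130.875)² / 130.875 = 1.0775
  elongated: (24 − 21.8125)² / 21.8125 = 0.2194
χ² = 0.4781 + 1.0775 + 0.2194 = 1.775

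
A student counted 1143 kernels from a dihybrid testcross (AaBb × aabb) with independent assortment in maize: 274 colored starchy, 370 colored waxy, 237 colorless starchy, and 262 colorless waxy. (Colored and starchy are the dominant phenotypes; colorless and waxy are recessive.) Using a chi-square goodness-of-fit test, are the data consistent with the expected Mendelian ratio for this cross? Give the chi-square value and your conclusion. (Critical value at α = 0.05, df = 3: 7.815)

A dihybrid testcross with independent assortment gives a 1:1:1:1 ratio.
The 1:1:1:1 ratio has 4 parts, so with N = 1143 the expected counts are:
  colored starchy: 1143 × 1/4 = 285.75
  colored waxy: 1143 × 1/4 = 285.75
  colorless starchy: 1143 × 1/4 = 285.75
  colorless waxy: 1143 × 1/4 = 285.75
χ² = Σ (O − E)² / E
  colored starchy: (274 − 285.75)² / 285.75 = 0.4832
  colored waxy: (370 − 285.75)² / 285.75 = 24.8401
  colorless starchy: (237 − 285.75)² / 285.75 = 8.3169
  colorless waxy: (262 − 285.75)² / 285.75 = 1.9740
χ² = 0.4832 + 24.8401 + 8.3169 + 1.9740 = 35.6142 ≈ 35.614
Degrees of freedom = 4 − 1 = 3; critical value at α = 0.05 is 7.815.
Since 35.614 > 7.815, we reject the null hypothesis — the data do not fit the 1:1:1:1 ratio.

35.614; not consistent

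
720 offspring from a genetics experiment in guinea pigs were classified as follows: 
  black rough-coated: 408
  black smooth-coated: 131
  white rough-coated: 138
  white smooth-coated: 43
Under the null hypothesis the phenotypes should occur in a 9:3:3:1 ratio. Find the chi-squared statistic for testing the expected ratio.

0.296

The 9:3:3:1 ratio has 16 parts, so with N = 720 the expected counts are:
  black rough-coated: 720 × 9/16 = 405
  black smooth-coated: 720 × 3/16 = 135
  white rough-coated: 720 × 3/16 = 135
  white smooth-coated: 720 × 1/16 = 45
χ² = Σ (O − E)² / E
  black rough-coated: (408 − 405)² / 405 = 0.0222
  black smooth-coated: (131 − 135)² / 135 = 0.1185
  white rough-coated: (138 − 135)² / 135 = 0.0667
  white smooth-coated: (43 − 45)² / 45 = 0.0889
χ² = 0.0222 + 0.1185 + 0.0667 + 0.0889 = 0.2963 ≈ 0.296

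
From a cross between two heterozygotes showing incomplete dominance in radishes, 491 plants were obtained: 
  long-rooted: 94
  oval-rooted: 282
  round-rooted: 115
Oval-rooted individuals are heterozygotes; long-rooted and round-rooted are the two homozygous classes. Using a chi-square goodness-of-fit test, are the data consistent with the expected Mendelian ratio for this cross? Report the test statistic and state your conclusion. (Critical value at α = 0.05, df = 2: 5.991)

With incomplete dominance, a heterozygote × heterozygote cross gives a 1:2:1 phenotypic ratio.
The 1:2:1 ratio has 4 parts, so with N = 491 the expected counts are:
  long-rooted: 491 × 1/4 = 122.75
  oval-rooted: 491 × 2/4 = 245.5
  round-rooted: 491 × 1/4 = 122.75
χ² = Σ (O − E)² / E
  long-rooted: (94 − 122.75)² / 122.75 = 6.7337
  oval-rooted: (282 − 245.5)² / 245.5 = 5.4267
  round-rooted: (115 − 122.75)² / 122.75 = 0.4893
χ² = 6.7337 + 5.4267 + 0.4893 = 12.6497 ≈ 12.650
Degrees of freedom = 3 − 1 = 2; critical value at α = 0.05 is 5.991.
Since 12.650 > 5.991, we reject the null hypothesis — the data do not fit the 1:2:1 ratio.

12.650; not consistent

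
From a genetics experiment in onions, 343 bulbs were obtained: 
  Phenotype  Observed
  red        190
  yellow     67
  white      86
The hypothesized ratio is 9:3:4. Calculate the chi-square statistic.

The 9:3:4 ratio has 16 parts, so with N = 343 the expected counts are:
  red: 343 × 9/16 = 192.9375
  yellow: 343 × 3/16 = 64.3125
  white: 343 × 4/16 = 85.75
χ² = Σ (O − E)² / E
  red: (190 − 192.9375)² / 192.9375 = 0.0447
  yellow: (67 − 64.3125)² / 64.3125 = 0.1123
  white: (86 − 85.75)² / 85.75 = 0.0007
χ² = 0.0447 + 0.1123 + 0.0007 = 0.1577 ≈ 0.158

0.158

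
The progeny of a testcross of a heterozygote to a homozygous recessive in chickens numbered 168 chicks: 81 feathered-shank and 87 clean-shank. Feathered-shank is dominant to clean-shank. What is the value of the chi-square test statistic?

0.214

A testcross of a heterozygote (Aa × aa) gives a 1:1 phenotypic ratio.
Expected counts for N = 168 under a 1:1 ratio (total parts = 2):
  feathered-shank: 168 × 1/2 = 84
  clean-shank: 168 × 1/2 = 84
χ² = Σ (O − E)² / E
  feathered-shank: (81 − 84)² / 84 = 0.1071
  clean-shank: (87 − 84)² / 84 = 0.1071
χ² = 0.1071 + 0.1071 = 0.2142 ≈ 0.214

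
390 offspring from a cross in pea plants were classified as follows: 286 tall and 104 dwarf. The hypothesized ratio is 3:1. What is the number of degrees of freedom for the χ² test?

A goodness-of-fit test with 2 phenotype classes has df = 2 − 1 = 1.

1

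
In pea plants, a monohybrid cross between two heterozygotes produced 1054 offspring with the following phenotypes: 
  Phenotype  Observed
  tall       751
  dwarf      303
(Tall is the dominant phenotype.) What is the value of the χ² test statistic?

For a monohybrid cross between heterozygotes with complete dominance, the expected phenotypic ratio is 3:1.
Under the 3:1 hypothesis (Σ ratio = 4, N = 1054):
  tall: 1054 × 3/4 = 790.5
  dwarf: 1054 × 1/4 = 263.5
χ² = Σ (O − E)² / E
  tall: (751 − 790.5)² / 790.5 = 1.9738
  dwarf: (303 − 263.5)² / 263.5 = 5.9213
χ² = 1.9738 + 5.9213 = 7.8951 ≈ 7.895

7.895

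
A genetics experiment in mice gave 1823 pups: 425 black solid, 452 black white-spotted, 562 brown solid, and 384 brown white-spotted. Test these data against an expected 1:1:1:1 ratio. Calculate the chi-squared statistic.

The 1:1:1:1 ratio has 4 parts, so with N = 1823 the expected counts are:
  black solid: 1823 × 1/4 = 455.75
  black white-spotted: 1823 × 1/4 = 455.75
  brown solid: 1823 × 1/4 = 455.75
  brown white-spotted: 1823 × 1/4 = 455.75
χ² = Σ (O − E)² / E
  black solid: (425 − 455.75)² / 455.75 = 2.0747
  black white-spotted: (452 − 455.75)² / 455.75 = 0.0309
  brown solid: (562 − 455.75)² / 455.75 = 24.7703
  brown white-spotted: (384 − 455.75)² / 455.75 = 11.2958
χ² = 2.0747 + 0.0309 + 24.7703 + 11.2958 = 38.1717 ≈ 38.172

38.172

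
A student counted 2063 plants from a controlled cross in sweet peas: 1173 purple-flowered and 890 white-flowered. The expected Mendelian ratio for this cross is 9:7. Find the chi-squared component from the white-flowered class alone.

0.175

Under the 9:7 hypothesis (Σ ratio = 16, N = 2063):
  purple-flowered: 2063 × 9/16 = 1160.4375
  white-flowered: 2063 × 7/16 = 902.5625
Contribution of white-flowered: (890 − 902.5625)² / 902.5625 = 0.1749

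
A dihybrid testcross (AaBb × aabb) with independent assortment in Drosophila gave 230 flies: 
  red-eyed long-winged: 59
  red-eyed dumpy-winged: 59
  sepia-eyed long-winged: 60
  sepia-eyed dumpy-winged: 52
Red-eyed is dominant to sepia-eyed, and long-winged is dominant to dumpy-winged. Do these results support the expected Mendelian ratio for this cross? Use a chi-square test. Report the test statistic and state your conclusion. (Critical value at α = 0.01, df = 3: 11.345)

0.713; consistent

A dihybrid testcross with independent assortment gives a 1:1:1:1 ratio.
Under the 1:1:1:1 hypothesis (Σ ratio = 4, N = 230):
  red-eyed long-winged: 230 × 1/4 = 57.5
  red-eyed dumpy-winged: 230 × 1/4 = 57.5
  sepia-eyed long-winged: 230 × 1/4 = 57.5
  sepia-eyed dumpy-winged: 230 × 1/4 = 57.5
χ² = Σ (O − E)² / E
  red-eyed long-winged: (59 − 57.5)² / 57.5 = 0.0391
  red-eyed dumpy-winged: (59 − 57.5)² / 57.5 = 0.0391
  sepia-eyed long-winged: (60 − 57.5)² / 57.5 = 0.1087
  sepia-eyed dumpy-winged: (52 − 57.5)² / 57.5 = 0.5261
χ² = 0.0391 + 0.0391 + 0.1087 + 0.5261 = 0.713
Degrees of freedom = 4 − 1 = 3; critical value at α = 0.01 is 11.345.
Since 0.713 < 11.345, we fail to reject the null hypothesis — the data are consistent with the 1:1:1:1 ratio.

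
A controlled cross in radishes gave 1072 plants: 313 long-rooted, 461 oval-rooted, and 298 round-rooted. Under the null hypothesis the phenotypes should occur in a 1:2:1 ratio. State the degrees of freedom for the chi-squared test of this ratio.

A goodness-of-fit test with 3 phenotype classes has df = 3 − 1 = 2.

2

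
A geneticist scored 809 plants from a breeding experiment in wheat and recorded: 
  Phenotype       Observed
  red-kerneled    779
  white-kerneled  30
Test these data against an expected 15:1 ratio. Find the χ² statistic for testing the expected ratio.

8.920

Total ratio parts = 16. Expected numbers out of 809:
  red-kerneled: 809 × 15/16 = 758.4375
  white-kerneled: 809 × 1/16 = 50.5625
χ² = Σ (O − E)² / E
  red-kerneled: (779 − 758.4375)² / 758.4375 = 0.5575
  white-kerneled: (30 − 50.5625)² / 50.5625 = 8.3623
χ² = 0.5575 + 8.3623 = 8.9198 ≈ 8.920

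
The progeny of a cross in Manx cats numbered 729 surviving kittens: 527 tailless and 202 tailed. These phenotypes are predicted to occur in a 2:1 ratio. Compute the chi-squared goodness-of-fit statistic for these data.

10.377

Total ratio parts = 3. Expected numbers out of 729:
  tailless: 729 × 2/3 = 486
  tailed: 729 × 1/3 = 243
χ² = Σ (O − E)² / E
  tailless: (527 − 486)² / 486 = 3.4588
  tailed: (202 − 243)² / 243 = 6.9177
χ² = 3.4588 + 6.9177 = 10.3765 ≈ 10.377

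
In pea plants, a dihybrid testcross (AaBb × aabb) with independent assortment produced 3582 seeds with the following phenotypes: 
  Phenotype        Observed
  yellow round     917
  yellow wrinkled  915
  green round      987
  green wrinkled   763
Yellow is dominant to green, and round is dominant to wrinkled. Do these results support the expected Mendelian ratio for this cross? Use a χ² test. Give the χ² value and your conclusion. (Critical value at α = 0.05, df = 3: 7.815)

29.895; not consistent

A dihybrid testcross with independent assortment gives a 1:1:1:1 ratio.
Expected counts for N = 3582 under a 1:1:1:1 ratio (total parts = 4):
  yellow round: 3582 × 1/4 = 895.5
  yellow wrinkled: 3582 × 1/4 = 895.5
  green round: 3582 × 1/4 = 895.5
  green wrinkled: 3582 × 1/4 = 895.5
χ² = Σ (O − E)² / E
  yellow round: (917 − 895.5)² / 895.5 = 0.5162
  yellow wrinkled: (915 − 895.5)² / 895.5 = 0.4246
  green round: (987 − 895.5)² / 895.5 = 9.3492
  green wrinkled: (763 − 895.5)² / 895.5 = 19.6050
χ² = 0.5162 + 0.4246 + 9.3492 + 19.6050 = 29.895
Degrees of freedom = 4 − 1 = 3; critical value at α = 0.05 is 7.815.
Since 29.895 > 7.815, we reject the null hypothesis — the data do not fit the 1:1:1:1 ratio.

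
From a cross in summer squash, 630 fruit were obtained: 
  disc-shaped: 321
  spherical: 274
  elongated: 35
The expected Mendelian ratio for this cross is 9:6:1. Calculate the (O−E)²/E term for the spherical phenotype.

Total ratio parts = 16. Expected numbers out of 630:
  disc-shaped: 630 × 9/16 = 354.375
  spherical: 630 × 6/16 = 236.25
  elongated: 630 × 1/16 = 39.375
Contribution of spherical: (274 − 236.25)² / 236.25 = 6.0320

6.032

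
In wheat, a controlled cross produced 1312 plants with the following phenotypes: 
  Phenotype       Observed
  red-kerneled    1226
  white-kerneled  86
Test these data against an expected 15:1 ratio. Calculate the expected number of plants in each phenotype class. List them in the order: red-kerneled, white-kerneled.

The 15:1 ratio has 16 parts, so with N = 1312 the expected counts are:
  red-kerneled: 1312 × 15/16 = 1230
  white-kerneled: 1312 × 1/16 = 82

1230, 82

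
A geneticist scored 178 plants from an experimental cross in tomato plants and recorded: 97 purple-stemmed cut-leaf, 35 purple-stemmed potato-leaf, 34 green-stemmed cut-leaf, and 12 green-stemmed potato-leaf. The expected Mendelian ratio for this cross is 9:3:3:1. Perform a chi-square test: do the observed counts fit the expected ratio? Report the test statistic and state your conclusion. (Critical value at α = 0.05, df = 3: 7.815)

0.257; consistent

Total ratio parts = 16. Expected numbers out of 178:
  purple-stemmed cut-leaf: 178 × 9/16 = 100.125
  purple-stemmed potato-leaf: 178 × 3/16 = 33.375
  green-stemmed cut-leaf: 178 × 3/16 = 33.375
  green-stemmed potato-leaf: 178 × 1/16 = 11.125
χ² = Σ (O − E)² / E
  purple-stemmed cut-leaf: (97 − 100.125)² / 100.125 = 0.0975
  purple-stemmed potato-leaf: (35 − 33.375)² / 33.375 = 0.0791
  green-stemmed cut-leaf: (34 − 33.375)² / 33.375 = 0.0117
  green-stemmed potato-leaf: (12 − 11.125)² / 11.125 = 0.0688
χ² = 0.0975 + 0.0791 + 0.0117 + 0.0688 = 0.2571 ≈ 0.257
Degrees of freedom = 4 − 1 = 3; critical value at α = 0.05 is 7.815.
Since 0.257 < 7.815, we fail to reject the null hypothesis — the data are consistent with the 9:3:3:1 ratio.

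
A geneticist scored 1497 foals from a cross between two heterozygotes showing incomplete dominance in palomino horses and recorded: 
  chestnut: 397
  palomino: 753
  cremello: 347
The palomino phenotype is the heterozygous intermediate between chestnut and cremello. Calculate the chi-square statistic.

3.394

With incomplete dominance, a heterozygote × heterozygote cross gives a 1:2:1 phenotypic ratio.
Under the 1:2:1 hypothesis (Σ ratio = 4, N = 1497):
  chestnut: 1497 × 1/4 = 374.25
  palomino: 1497 × 2/4 = 748.5
  cremello: 1497 × 1/4 = 374.25
χ² = Σ (O − E)² / E
  chestnut: (397 − 374.25)² / 374.25 = 1.3829
  palomino: (753 − 748.5)² / 748.5 = 0.0271
  cremello: (347 − 374.25)² / 374.25 = 1.9841
χ² = 1.3829 + 0.0271 + 1.9841 = 3.3941 ≈ 3.394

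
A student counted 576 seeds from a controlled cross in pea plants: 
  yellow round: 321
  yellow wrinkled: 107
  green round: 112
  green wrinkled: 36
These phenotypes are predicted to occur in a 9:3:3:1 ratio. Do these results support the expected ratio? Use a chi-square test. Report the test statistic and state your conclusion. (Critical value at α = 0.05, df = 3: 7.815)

Total ratio parts = 16. Expected numbers out of 576:
  yellow round: 576 × 9/16 = 324
  yellow wrinkled: 576 × 3/16 = 108
  green round: 576 × 3/16 = 108
  green wrinkled: 576 × 1/16 = 36
χ² = Σ (O − E)² / E
  yellow round: (321 − 324)² / 324 = 0.0278
  yellow wrinkled: (107 − 108)² / 108 = 0.0093
  green round: (112 − 108)² / 108 = 0.1481
  green wrinkled: (36 − 36)² / 36 = 0.0000
χ² = 0.0278 + 0.0093 + 0.1481 + 0.0000 = 0.1852 ≈ 0.185
Degrees of freedom = 4 − 1 = 3; critical value at α = 0.05 is 7.815.
Since 0.185 < 7.815, we fail to reject the null hypothesis — the data are consistent with the 9:3:3:1 ratio.

0.185; consistent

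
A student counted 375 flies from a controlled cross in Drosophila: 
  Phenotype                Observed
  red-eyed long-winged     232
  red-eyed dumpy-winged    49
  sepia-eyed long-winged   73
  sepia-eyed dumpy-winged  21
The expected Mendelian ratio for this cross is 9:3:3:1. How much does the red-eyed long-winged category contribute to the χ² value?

2.103

Expected counts for N = 375 under a 9:3:3:1 ratio (total parts = 16):
  red-eyed long-winged: 375 × 9/16 = 210.9375
  red-eyed dumpy-winged: 375 × 3/16 = 70.3125
  sepia-eyed long-winged: 375 × 3/16 = 70.3125
  sepia-eyed dumpy-winged: 375 × 1/16 = 23.4375
Contribution of red-eyed long-winged: (232 − 210.9375)² / 210.9375 = 2.1031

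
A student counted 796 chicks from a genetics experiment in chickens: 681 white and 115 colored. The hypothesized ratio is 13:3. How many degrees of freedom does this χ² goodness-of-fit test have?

A goodness-of-fit test with 2 phenotype classes has df = 2 − 1 = 1.

1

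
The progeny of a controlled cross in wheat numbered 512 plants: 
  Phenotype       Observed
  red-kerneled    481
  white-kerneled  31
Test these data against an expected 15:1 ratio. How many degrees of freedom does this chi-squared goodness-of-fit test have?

1

A goodness-of-fit test with 2 phenotype classes has df = 2 − 1 = 1.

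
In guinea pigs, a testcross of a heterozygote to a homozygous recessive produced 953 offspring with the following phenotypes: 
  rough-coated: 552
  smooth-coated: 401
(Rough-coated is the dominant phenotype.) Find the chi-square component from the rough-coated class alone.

11.963

A testcross of a heterozygote (Aa × aa) gives a 1:1 phenotypic ratio.
The 1:1 ratio has 2 parts, so with N = 953 the expected counts are:
  rough-coated: 953 × 1/2 = 476.5
  smooth-coated: 953 × 1/2 = 476.5
Contribution of rough-coated: (552 − 476.5)² / 476.5 = 11.9627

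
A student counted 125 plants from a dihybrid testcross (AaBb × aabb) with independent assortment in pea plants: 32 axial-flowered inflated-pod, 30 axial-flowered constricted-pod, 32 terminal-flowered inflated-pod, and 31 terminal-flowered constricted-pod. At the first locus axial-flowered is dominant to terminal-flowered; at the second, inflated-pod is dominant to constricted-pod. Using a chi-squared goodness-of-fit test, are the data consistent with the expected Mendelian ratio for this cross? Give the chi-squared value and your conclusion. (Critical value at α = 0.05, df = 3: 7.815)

0.088; consistent

A dihybrid testcross with independent assortment gives a 1:1:1:1 ratio.
Under the 1:1:1:1 hypothesis (Σ ratio = 4, N = 125):
  axial-flowered inflated-pod: 125 × 1/4 = 31.25
  axial-flowered constricted-pod: 125 × 1/4 = 31.25
  terminal-flowered inflated-pod: 125 × 1/4 = 31.25
  terminal-flowered constricted-pod: 125 × 1/4 = 31.25
χ² = Σ (O − E)² / E
  axial-flowered inflated-pod: (32 − 31.25)² / 31.25 = 0.0180
  axial-flowered constricted-pod: (30 − 31.25)² / 31.25 = 0.0500
  terminal-flowered inflated-pod: (32 − 31.25)² / 31.25 = 0.0180
  terminal-flowered constricted-pod: (31 − 31.25)² / 31.25 = 0.0020
χ² = 0.0180 + 0.0500 + 0.0180 + 0.0020 = 0.088
Degrees of freedom = 4 − 1 = 3; critical value at α = 0.05 is 7.815.
Since 0.088 < 7.815, we fail to reject the null hypothesis — the data are consistent with the 1:1:1:1 ratio.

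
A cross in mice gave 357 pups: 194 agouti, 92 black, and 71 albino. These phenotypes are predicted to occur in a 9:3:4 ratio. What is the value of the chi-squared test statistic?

Total ratio parts = 16. Expected numbers out of 357:
  agouti: 357 × 9/16 = 200.8125
  black: 357 × 3/16 = 66.9375
  albino: 357 × 4/16 = 89.25
χ² = Σ (O − E)² / E
  agouti: (194 − 200.8125)² / 200.8125 = 0.2311
  black: (92 − 66.9375)² / 66.9375 = 9.3838
  albino: (71 − 89.25)² / 89.25 = 3.7318
χ² = 0.2311 + 9.3838 + 3.7318 = 13.3467 ≈ 13.347

13.347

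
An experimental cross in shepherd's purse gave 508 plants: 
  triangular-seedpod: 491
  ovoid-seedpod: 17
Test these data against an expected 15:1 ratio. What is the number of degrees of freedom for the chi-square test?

1

A goodness-of-fit test with 2 phenotype classes has df = 2 − 1 = 1.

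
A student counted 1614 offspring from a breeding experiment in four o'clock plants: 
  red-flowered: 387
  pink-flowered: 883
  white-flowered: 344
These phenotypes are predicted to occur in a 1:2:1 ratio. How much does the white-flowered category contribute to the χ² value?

Expected counts for N = 1614 under a 1:2:1 ratio (total parts = 4):
  red-flowered: 1614 × 1/4 = 403.5
  pink-flowered: 1614 × 2/4 = 807
  white-flowered: 1614 × 1/4 = 403.5
Contribution of white-flowered: (344 − 403.5)² / 403.5 = 8.7739

8.774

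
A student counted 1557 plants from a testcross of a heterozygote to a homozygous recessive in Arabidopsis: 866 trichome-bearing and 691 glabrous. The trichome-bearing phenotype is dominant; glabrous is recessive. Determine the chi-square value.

19.669

A testcross of a heterozygote (Aa × aa) gives a 1:1 phenotypic ratio.
Expected counts for N = 1557 under a 1:1 ratio (total parts = 2):
  trichome-bearing: 1557 × 1/2 = 778.5
  glabrous: 1557 × 1/2 = 778.5
χ² = Σ (O − E)² / E
  trichome-bearing: (866 − 778.5)² / 778.5 = 9.8346
  glabrous: (691 − 778.5)² / 778.5 = 9.8346
χ² = 9.8346 + 9.8346 = 19.6692 ≈ 19.669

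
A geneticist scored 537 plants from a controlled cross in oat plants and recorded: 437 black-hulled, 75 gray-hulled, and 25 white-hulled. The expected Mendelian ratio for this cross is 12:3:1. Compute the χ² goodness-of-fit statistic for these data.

11.651

The 12:3:1 ratio has 16 parts, so with N = 537 the expected counts are:
  black-hulled: 537 × 12/16 = 402.75
  gray-hulled: 537 × 3/16 = 100.6875
  white-hulled: 537 × 1/16 = 33.5625
χ² = Σ (O − E)² / E
  black-hulled: (437 − 402.75)² / 402.75 = 2.9126
  gray-hulled: (75 − 100.6875)² / 100.6875 = 6.5534
  white-hulled: (25 − 33.5625)² / 33.5625 = 2.1845
χ² = 2.9126 + 6.5534 + 2.1845 = 11.6505 ≈ 11.651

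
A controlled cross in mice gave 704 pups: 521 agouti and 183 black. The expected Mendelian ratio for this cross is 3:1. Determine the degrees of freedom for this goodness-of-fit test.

1

A goodness-of-fit test with 2 phenotype classes has df = 2 − 1 = 1.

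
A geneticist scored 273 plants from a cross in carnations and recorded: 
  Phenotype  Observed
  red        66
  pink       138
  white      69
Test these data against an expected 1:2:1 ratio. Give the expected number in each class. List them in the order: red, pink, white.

68.25, 136.5, 68.25

Total ratio parts = 4. Expected numbers out of 273:
  red: 273 × 1/4 = 68.25
  pink: 273 × 2/4 = 136.5
  white: 273 × 1/4 = 68.25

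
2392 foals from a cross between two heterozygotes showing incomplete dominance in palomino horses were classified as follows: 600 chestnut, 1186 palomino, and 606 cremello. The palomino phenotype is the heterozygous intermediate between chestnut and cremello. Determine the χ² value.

With incomplete dominance, a heterozygote × heterozygote cross gives a 1:2:1 phenotypic ratio.
Total ratio parts = 4. Expected numbers out of 2392:
  chestnut: 2392 × 1/4 = 598
  palomino: 2392 × 2/4 = 1196
  cremello: 2392 × 1/4 = 598
χ² = Σ (O − E)² / E
  chestnut: (600 − 598)² / 598 = 0.0067
  palomino: (1186 − 1196)² / 1196 = 0.0836
  cremello: (606 − 598)² / 598 = 0.1070
χ² = 0.0067 + 0.0836 + 0.1070 = 0.1973 ≈ 0.197

0.197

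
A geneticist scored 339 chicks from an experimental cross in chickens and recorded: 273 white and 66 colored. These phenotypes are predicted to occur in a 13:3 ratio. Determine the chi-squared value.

Total ratio parts = 16. Expected numbers out of 339:
  white: 339 × 13/16 = 275.4375
  colored: 339 × 3/16 = 63.5625
χ² = Σ (O − E)² / E
  white: (273 − 275.4375)² / 275.4375 = 0.0216
  colored: (66 − 63.5625)² / 63.5625 = 0.0935
χ² = 0.0216 + 0.0935 = 0.1151 ≈ 0.115

0.115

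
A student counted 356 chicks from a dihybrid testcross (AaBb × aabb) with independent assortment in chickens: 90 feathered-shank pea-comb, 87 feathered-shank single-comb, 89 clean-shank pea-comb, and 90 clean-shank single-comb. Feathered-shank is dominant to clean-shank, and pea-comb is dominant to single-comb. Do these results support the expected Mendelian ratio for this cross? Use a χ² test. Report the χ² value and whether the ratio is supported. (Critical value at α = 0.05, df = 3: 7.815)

A dihybrid testcross with independent assortment gives a 1:1:1:1 ratio.
The 1:1:1:1 ratio has 4 parts, so with N = 356 the expected counts are:
  feathered-shank pea-comb: 356 × 1/4 = 89
  feathered-shank single-comb: 356 × 1/4 = 89
  clean-shank pea-comb: 356 × 1/4 = 89
  clean-shank single-comb: 356 × 1/4 = 89
χ² = Σ (O − E)² / E
  feathered-shank pea-comb: (90 − 89)² / 89 = 0.0112
  feathered-shank single-comb: (87 − 89)² / 89 = 0.0449
  clean-shank pea-comb: (89 − 89)² / 89 = 0.0000
  clean-shank single-comb: (90 − 89)² / 89 = 0.0112
χ² = 0.0112 + 0.0449 + 0.0000 + 0.0112 = 0.0673 ≈ 0.067
Degrees of freedom = 4 − 1 = 3; critical value at α = 0.05 is 7.815.
Since 0.067 < 7.815, we fail to reject the null hypothesis — the data are consistent with the 1:1:1:1 ratio.

0.067; consistent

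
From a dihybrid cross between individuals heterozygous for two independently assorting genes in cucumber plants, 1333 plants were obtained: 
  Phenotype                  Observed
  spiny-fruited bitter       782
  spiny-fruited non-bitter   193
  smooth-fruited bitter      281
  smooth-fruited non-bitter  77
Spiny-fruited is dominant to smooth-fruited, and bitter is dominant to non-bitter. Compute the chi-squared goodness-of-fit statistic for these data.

18.691

A dihybrid F₂ with independent assortment and complete dominance at both loci gives a 9:3:3:1 phenotypic ratio.
The 9:3:3:1 ratio has 16 parts, so with N = 1333 the expected counts are:
  spiny-fruited bitter: 1333 × 9/16 = 749.8125
  spiny-fruited non-bitter: 1333 × 3/16 = 249.9375
  smooth-fruited bitter: 1333 × 3/16 = 249.9375
  smooth-fruited non-bitter: 1333 × 1/16 = 83.3125
χ² = Σ (O − E)² / E
  spiny-fruited bitter: (782 − 749.8125)² / 749.8125 = 1.3817
  spiny-fruited non-bitter: (193 − 249.9375)² / 249.9375 = 12.9708
  smooth-fruited bitter: (281 − 249.9375)² / 249.9375 = 3.8605
  smooth-fruited non-bitter: (77 − 83.3125)² / 83.3125 = 0.4783
χ² = 1.3817 + 12.9708 + 3.8605 + 0.4783 = 18.6913 ≈ 18.691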